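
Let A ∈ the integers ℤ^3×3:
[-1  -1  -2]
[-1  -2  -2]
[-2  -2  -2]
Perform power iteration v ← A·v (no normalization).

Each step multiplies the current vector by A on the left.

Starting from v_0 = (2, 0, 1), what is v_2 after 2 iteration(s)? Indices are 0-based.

v_0 = (2, 0, 1).
v_1 = A·v_0 = (-4, -4, -6).
v_2 = A·v_1 = (20, 24, 28).

v_2 = (20, 24, 28)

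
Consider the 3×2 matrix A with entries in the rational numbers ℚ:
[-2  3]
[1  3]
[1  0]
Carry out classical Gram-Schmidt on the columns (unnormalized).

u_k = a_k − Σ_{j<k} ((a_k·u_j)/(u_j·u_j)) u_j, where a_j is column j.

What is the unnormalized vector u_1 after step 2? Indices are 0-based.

Step 1: u_0 = a_0 = (-2, 1, 1).
Step 2: u_1 = a_1 − (-1/2)·u_0 = (2, 7/2, 1/2).

u_1 = (2, 7/2, 1/2)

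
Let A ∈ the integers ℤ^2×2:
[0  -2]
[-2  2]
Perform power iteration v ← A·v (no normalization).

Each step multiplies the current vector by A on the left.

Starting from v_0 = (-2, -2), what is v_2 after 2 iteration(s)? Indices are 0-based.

v_2 = (0, -8)

v_0 = (-2, -2).
v_1 = A·v_0 = (4, 0).
v_2 = A·v_1 = (0, -8).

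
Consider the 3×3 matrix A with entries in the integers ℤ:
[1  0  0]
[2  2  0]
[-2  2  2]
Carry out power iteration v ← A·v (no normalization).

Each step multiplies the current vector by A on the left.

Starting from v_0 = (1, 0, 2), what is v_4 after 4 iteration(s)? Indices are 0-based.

v_4 = (1, 30, 70)

v_0 = (1, 0, 2).
v_1 = A·v_0 = (1, 2, 2).
v_2 = A·v_1 = (1, 6, 6).
v_3 = A·v_2 = (1, 14, 22).
v_4 = A·v_3 = (1, 30, 70).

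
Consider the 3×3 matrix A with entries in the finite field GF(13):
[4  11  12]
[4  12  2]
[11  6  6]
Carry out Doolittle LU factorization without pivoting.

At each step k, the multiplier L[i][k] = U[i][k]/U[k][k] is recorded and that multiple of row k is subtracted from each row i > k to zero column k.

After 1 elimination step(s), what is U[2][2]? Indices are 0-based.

Step 1: pivot at (0,0) is 4.
  row1 ← row1 − (1)·row0  ⇒  L[1][0]=1, U row1=(0, 1, 3)
  row2 ← row2 − (6)·row0  ⇒  L[2][0]=6, U row2=(0, 5, 12)

U[2][2] = 12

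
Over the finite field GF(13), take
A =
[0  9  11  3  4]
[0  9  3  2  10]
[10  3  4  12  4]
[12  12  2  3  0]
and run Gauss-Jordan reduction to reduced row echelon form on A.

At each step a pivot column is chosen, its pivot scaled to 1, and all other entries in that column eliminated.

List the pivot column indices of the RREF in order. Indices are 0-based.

pivot columns: 0, 1, 2, 4

[1] R0 <-> R2
[1] R0 /= 10  ⇒  (1, 12, 3, 9, 3)
     R3 -= 12·R0  ⇒  (0, 11, 5, 12, 3)
[2] R1 /= 9  ⇒  (0, 1, 9, 6, 4)
     R0 -= 12·R1  ⇒  (1, 0, 12, 2, 7)
     R2 -= 9·R1  ⇒  (0, 0, 8, 1, 7)
     R3 -= 11·R1  ⇒  (0, 0, 10, 11, 11)
[3] R2 /= 8  ⇒  (0, 0, 1, 5, 9)
     R0 -= 12·R2  ⇒  (1, 0, 0, 7, 3)
     R1 -= 9·R2  ⇒  (0, 1, 0, 0, 1)
     R3 -= 10·R2  ⇒  (0, 0, 0, 0, 12)
column 3 empty below row 3
[4] R3 /= 12  ⇒  (0, 0, 0, 0, 1)
     R0 -= 3·R3  ⇒  (1, 0, 0, 7, 0)
     R1 -= 1·R3  ⇒  (0, 1, 0, 0, 0)
     R2 -= 9·R3  ⇒  (0, 0, 1, 5, 0)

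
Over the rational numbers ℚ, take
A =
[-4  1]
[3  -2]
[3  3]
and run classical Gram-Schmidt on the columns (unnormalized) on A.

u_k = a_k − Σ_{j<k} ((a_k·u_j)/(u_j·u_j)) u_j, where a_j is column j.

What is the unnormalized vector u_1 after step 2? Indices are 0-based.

Step 1: u_0 = a_0 = (-4, 3, 3).
Step 2: u_1 = a_1 − (-1/34)·u_0 = (15/17, -65/34, 105/34).

u_1 = (15/17, -65/34, 105/34)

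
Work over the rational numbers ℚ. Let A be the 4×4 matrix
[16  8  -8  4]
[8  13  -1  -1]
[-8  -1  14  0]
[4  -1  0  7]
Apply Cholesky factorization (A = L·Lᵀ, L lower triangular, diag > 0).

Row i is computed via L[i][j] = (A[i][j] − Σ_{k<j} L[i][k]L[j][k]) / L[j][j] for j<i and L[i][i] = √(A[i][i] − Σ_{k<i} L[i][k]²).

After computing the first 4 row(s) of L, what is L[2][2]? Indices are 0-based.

Step 1: L[0][0] = √(16) = 4.
  L[1][0] = (8) / L[0][0] = 2.
Step 2: L[1][1] = √(9) = 3.
  L[2][0] = (-8) / L[0][0] = -2.
  L[2][1] = (3) / L[1][1] = 1.
Step 3: L[2][2] = √(9) = 3.
  L[3][0] = (4) / L[0][0] = 1.
  L[3][1] = (-3) / L[1][1] = -1.
  L[3][2] = (3) / L[2][2] = 1.
Step 4: L[3][3] = √(4) = 2.

L[2][2] = 3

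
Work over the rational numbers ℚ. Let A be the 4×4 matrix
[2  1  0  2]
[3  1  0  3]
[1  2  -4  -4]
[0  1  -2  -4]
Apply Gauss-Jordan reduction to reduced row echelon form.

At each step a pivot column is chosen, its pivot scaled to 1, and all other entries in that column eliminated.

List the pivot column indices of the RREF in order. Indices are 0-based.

[1] R0 /= 2  ⇒  (1, 1/2, 0, 1)
     R1 -= 3·R0  ⇒  (0, -1/2, 0, 0)
     R2 -= 1·R0  ⇒  (0, 3/2, -4, -5)
[2] R1 /= -1/2  ⇒  (0, 1, 0, 0)
     R0 -= 1/2·R1  ⇒  (1, 0, 0, 1)
     R2 -= 3/2·R1  ⇒  (0, 0, -4, -5)
     R3 -= 1·R1  ⇒  (0, 0, -2, -4)
[3] R2 /= -4  ⇒  (0, 0, 1, 5/4)
     R3 -= -2·R2  ⇒  (0, 0, 0, -3/2)
[4] R3 /= -3/2  ⇒  (0, 0, 0, 1)
     R0 -= 1·R3  ⇒  (1, 0, 0, 0)
     R2 -= 5/4·R3  ⇒  (0, 0, 1, 0)

pivot columns: 0, 1, 2, 3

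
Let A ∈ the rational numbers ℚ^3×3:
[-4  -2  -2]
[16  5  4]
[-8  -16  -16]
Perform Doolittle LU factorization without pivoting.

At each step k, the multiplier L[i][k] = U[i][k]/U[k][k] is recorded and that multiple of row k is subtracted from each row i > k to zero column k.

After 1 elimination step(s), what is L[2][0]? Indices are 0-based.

[col 0] pivot -4
  R1 -= -4*R0 → (0, -3, -4)  (L[1][0] := -4)
  R2 -= 2*R0 → (0, -12, -12)  (L[2][0] := 2)

L[2][0] = 2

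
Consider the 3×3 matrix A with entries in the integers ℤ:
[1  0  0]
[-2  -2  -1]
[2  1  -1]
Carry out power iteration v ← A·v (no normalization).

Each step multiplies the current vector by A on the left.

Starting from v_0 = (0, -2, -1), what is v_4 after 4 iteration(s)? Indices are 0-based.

v_0 = (0, -2, -1).
v_1 = A·v_0 = (0, 5, -1).
v_2 = A·v_1 = (0, -9, 6).
v_3 = A·v_2 = (0, 12, -15).
v_4 = A·v_3 = (0, -9, 27).

v_4 = (0, -9, 27)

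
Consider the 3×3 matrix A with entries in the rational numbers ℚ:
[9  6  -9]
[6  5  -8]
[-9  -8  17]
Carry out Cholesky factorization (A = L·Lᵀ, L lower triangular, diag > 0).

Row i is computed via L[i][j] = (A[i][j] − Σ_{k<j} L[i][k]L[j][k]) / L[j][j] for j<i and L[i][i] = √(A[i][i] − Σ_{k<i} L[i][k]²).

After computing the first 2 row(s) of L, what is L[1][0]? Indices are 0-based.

L[1][0] = 2

Step 1: L[0][0] = √(9) = 3.
  L[1][0] = (6) / L[0][0] = 2.
Step 2: L[1][1] = √(1) = 1.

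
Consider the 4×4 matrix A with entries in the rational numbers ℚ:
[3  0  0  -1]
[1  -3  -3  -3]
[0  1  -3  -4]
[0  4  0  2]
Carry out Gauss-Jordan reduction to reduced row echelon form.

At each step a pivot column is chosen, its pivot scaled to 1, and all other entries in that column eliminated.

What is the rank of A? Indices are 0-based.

step 1: normalize row 0 (÷3) = (1, 0, 0, -1/3)
  row 1: subtract 1×row0 = (0, -3, -3, -8/3)
step 2: normalize row 1 (÷-3) = (0, 1, 1, 8/9)
  row 2: subtract 1×row1 = (0, 0, -4, -44/9)
  row 3: subtract 4×row1 = (0, 0, -4, -14/9)
step 3: normalize row 2 (÷-4) = (0, 0, 1, 11/9)
  row 1: subtract 1×row2 = (0, 1, 0, -1/3)
  row 3: subtract -4×row2 = (0, 0, 0, 10/3)
step 4: normalize row 3 (÷10/3) = (0, 0, 0, 1)
  row 0: subtract -1/3×row3 = (1, 0, 0, 0)
  row 1: subtract -1/3×row3 = (0, 1, 0, 0)
  row 2: subtract 11/9×row3 = (0, 0, 1, 0)

rank = 4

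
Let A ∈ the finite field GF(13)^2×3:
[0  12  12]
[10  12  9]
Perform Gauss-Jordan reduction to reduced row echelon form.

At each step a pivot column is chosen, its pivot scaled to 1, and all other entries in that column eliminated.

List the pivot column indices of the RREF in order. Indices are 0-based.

pivot columns: 0, 1

step 1: exchange rows 0,1
step 1: normalize row 0 (÷10) = (1, 9, 10)
step 2: normalize row 1 (÷12) = (0, 1, 1)
  row 0: subtract 9×row1 = (1, 0, 1)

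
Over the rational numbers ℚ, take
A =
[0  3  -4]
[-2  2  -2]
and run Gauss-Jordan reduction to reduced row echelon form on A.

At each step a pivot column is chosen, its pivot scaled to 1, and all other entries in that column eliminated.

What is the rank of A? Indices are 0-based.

rank = 2

[1] R0 <-> R1
[1] R0 /= -2  ⇒  (1, -1, 1)
[2] R1 /= 3  ⇒  (0, 1, -4/3)
     R0 -= -1·R1  ⇒  (1, 0, -1/3)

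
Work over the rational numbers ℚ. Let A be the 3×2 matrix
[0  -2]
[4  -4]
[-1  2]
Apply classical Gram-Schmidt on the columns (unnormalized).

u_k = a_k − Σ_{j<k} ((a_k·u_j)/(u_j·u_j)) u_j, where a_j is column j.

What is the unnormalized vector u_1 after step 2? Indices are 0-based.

u_1 = (-2, 4/17, 16/17)

Step 1: u_0 = a_0 = (0, 4, -1).
Step 2: u_1 = a_1 − (-18/17)·u_0 = (-2, 4/17, 16/17).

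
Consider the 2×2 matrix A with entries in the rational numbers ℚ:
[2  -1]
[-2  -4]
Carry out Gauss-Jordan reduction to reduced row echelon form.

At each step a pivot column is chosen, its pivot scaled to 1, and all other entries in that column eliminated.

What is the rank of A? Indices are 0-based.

[1] R0 /= 2  ⇒  (1, -1/2)
     R1 -= -2·R0  ⇒  (0, -5)
[2] R1 /= -5  ⇒  (0, 1)
     R0 -= -1/2·R1  ⇒  (1, 0)

rank = 2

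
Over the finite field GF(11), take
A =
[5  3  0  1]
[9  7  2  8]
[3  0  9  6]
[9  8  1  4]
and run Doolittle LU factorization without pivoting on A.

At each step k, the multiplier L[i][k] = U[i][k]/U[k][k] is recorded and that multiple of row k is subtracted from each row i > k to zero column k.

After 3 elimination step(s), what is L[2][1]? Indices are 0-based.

Step 1: pivot at (0,0) is 5.
  row1 ← row1 − (4)·row0  ⇒  L[1][0]=4, U row1=(0, 6, 2, 4)
  row2 ← row2 − (5)·row0  ⇒  L[2][0]=5, U row2=(0, 7, 9, 1)
  row3 ← row3 − (4)·row0  ⇒  L[3][0]=4, U row3=(0, 7, 1, 0)
Step 2: pivot at (1,1) is 6.
  row2 ← row2 − (3)·row1  ⇒  L[2][1]=3, U row2=(0, 0, 3, 0)
  row3 ← row3 − (3)·row1  ⇒  L[3][1]=3, U row3=(0, 0, 6, 10)
Step 3: pivot at (2,2) is 3.
  row3 ← row3 − (2)·row2  ⇒  L[3][2]=2, U row3=(0, 0, 0, 10)

L[2][1] = 3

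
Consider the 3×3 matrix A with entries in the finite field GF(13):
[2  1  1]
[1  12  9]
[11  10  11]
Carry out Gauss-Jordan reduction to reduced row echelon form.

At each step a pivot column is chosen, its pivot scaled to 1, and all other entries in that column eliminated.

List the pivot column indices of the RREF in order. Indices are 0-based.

step 1: normalize row 0 (÷2) = (1, 7, 7)
  row 1: subtract 1×row0 = (0, 5, 2)
  row 2: subtract 11×row0 = (0, 11, 12)
step 2: normalize row 1 (÷5) = (0, 1, 3)
  row 0: subtract 7×row1 = (1, 0, 12)
  row 2: subtract 11×row1 = (0, 0, 5)
step 3: normalize row 2 (÷5) = (0, 0, 1)
  row 0: subtract 12×row2 = (1, 0, 0)
  row 1: subtract 3×row2 = (0, 1, 0)

pivot columns: 0, 1, 2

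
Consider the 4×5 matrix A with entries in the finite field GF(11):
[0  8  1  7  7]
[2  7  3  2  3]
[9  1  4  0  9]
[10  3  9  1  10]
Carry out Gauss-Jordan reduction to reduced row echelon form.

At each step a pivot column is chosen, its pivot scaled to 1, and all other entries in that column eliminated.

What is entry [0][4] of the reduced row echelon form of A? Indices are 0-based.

M[0][4] = 4

pivot(0,0): swap R0↔R1
pivot(0,0)=2: scale R0 → (1, 9, 7, 1, 7)
  clear (2,0): R2 −= (9)R0 → (0, 8, 7, 2, 1)
  clear (3,0): R3 −= (10)R0 → (0, 1, 5, 2, 6)
pivot(1,1)=8: scale R1 → (0, 1, 7, 5, 5)
  clear (0,1): R0 −= (9)R1 → (1, 0, 10, 0, 6)
  clear (2,1): R2 −= (8)R1 → (0, 0, 6, 6, 5)
  clear (3,1): R3 −= (1)R1 → (0, 0, 9, 8, 1)
pivot(2,2)=6: scale R2 → (0, 0, 1, 1, 10)
  clear (0,2): R0 −= (10)R2 → (1, 0, 0, 1, 5)
  clear (1,2): R1 −= (7)R2 → (0, 1, 0, 9, 1)
  clear (3,2): R3 −= (9)R2 → (0, 0, 0, 10, 10)
pivot(3,3)=10: scale R3 → (0, 0, 0, 1, 1)
  clear (0,3): R0 −= (1)R3 → (1, 0, 0, 0, 4)
  clear (1,3): R1 −= (9)R3 → (0, 1, 0, 0, 3)
  clear (2,3): R2 −= (1)R3 → (0, 0, 1, 0, 9)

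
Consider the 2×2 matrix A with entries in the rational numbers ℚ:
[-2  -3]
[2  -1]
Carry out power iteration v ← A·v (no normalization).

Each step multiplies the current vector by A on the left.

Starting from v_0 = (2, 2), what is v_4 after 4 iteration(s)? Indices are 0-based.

v_0 = (2, 2).
v_1 = A·v_0 = (-10, 2).
v_2 = A·v_1 = (14, -22).
v_3 = A·v_2 = (38, 50).
v_4 = A·v_3 = (-226, 26).

v_4 = (-226, 26)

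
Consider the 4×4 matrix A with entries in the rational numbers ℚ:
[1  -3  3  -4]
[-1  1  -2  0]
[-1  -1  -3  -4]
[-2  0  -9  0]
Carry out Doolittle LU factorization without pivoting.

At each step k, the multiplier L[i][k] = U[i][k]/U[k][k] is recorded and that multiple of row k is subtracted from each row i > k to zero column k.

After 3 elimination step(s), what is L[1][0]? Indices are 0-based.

k=0: U[0][0]=1
  eliminate (1,0): mult=-1, new row 1: (0, -2, 1, -4); set L[1][0]=-1
  eliminate (2,0): mult=-1, new row 2: (0, -4, 0, -8); set L[2][0]=-1
  eliminate (3,0): mult=-2, new row 3: (0, -6, -3, -8); set L[3][0]=-2
k=1: U[1][1]=-2
  eliminate (2,1): mult=2, new row 2: (0, 0, -2, 0); set L[2][1]=2
  eliminate (3,1): mult=3, new row 3: (0, 0, -6, 4); set L[3][1]=3
k=2: U[2][2]=-2
  eliminate (3,2): mult=3, new row 3: (0, 0, 0, 4); set L[3][2]=3

L[1][0] = -1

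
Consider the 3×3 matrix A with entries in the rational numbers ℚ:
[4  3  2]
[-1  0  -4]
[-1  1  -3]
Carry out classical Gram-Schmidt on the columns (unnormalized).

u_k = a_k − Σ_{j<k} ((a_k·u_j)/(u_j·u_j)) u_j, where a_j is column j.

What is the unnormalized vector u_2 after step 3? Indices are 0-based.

u_2 = (-17/59, -119/59, 51/59)

Step 1: u_0 = a_0 = (4, -1, -1).
Step 2: u_1 = a_1 − (11/18)·u_0 = (5/9, 11/18, 29/18).
Step 3: u_2 = a_2 − (5/6)·u_0 − (-111/59)·u_1 = (-17/59, -119/59, 51/59).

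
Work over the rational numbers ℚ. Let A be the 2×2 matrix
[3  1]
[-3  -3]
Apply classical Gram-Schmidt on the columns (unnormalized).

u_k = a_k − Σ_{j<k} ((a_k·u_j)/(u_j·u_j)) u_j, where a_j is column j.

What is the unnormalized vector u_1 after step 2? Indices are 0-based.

Step 1: u_0 = a_0 = (3, -3).
Step 2: u_1 = a_1 − (2/3)·u_0 = (-1, -1).

u_1 = (-1, -1)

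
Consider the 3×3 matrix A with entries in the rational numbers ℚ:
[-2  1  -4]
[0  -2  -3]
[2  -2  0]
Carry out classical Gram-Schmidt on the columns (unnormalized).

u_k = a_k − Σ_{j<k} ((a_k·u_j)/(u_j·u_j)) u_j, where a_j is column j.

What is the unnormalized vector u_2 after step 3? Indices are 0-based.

u_2 = (-10/9, 5/9, -10/9)

Step 1: u_0 = a_0 = (-2, 0, 2).
Step 2: u_1 = a_1 − (-3/4)·u_0 = (-1/2, -2, -1/2).
Step 3: u_2 = a_2 − (1)·u_0 − (16/9)·u_1 = (-10/9, 5/9, -10/9).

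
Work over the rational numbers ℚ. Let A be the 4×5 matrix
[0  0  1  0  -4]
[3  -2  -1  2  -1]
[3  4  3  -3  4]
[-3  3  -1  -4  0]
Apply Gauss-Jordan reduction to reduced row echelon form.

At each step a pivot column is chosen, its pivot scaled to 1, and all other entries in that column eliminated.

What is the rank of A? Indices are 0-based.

rank = 4

pivot(0,0): swap R0↔R1
pivot(0,0)=3: scale R0 → (1, -2/3, -1/3, 2/3, -1/3)
  clear (2,0): R2 −= (3)R0 → (0, 6, 4, -5, 5)
  clear (3,0): R3 −= (-3)R0 → (0, 1, -2, -2, -1)
pivot(1,1): swap R1↔R2
pivot(1,1)=6: scale R1 → (0, 1, 2/3, -5/6, 5/6)
  clear (0,1): R0 −= (-2/3)R1 → (1, 0, 1/9, 1/9, 2/9)
  clear (3,1): R3 −= (1)R1 → (0, 0, -8/3, -7/6, -11/6)
pivot(2,2)=1: scale R2 → (0, 0, 1, 0, -4)
  clear (0,2): R0 −= (1/9)R2 → (1, 0, 0, 1/9, 2/3)
  clear (1,2): R1 −= (2/3)R2 → (0, 1, 0, -5/6, 7/2)
  clear (3,2): R3 −= (-8/3)R2 → (0, 0, 0, -7/6, -25/2)
pivot(3,3)=-7/6: scale R3 → (0, 0, 0, 1, 75/7)
  clear (0,3): R0 −= (1/9)R3 → (1, 0, 0, 0, -11/21)
  clear (1,3): R1 −= (-5/6)R3 → (0, 1, 0, 0, 87/7)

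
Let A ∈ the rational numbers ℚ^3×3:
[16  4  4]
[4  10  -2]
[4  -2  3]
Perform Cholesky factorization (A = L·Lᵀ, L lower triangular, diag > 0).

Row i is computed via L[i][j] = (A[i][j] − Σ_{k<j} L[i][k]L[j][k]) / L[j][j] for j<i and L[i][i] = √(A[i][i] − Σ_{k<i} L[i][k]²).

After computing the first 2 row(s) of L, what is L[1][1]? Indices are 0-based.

L[1][1] = 3

Step 1: L[0][0] = √(16) = 4.
  L[1][0] = (4) / L[0][0] = 1.
Step 2: L[1][1] = √(9) = 3.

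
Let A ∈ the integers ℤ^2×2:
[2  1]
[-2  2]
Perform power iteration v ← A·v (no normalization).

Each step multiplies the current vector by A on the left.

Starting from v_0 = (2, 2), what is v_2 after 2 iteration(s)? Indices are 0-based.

v_0 = (2, 2).
v_1 = A·v_0 = (6, 0).
v_2 = A·v_1 = (12, -12).

v_2 = (12, -12)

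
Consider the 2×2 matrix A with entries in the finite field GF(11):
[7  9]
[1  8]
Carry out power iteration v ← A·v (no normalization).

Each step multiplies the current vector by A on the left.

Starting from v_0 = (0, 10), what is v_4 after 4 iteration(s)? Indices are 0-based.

v_0 = (0, 10).
v_1 = A·v_0 = (2, 3).
v_2 = A·v_1 = (8, 4).
v_3 = A·v_2 = (4, 7).
v_4 = A·v_3 = (3, 5).

v_4 = (3, 5)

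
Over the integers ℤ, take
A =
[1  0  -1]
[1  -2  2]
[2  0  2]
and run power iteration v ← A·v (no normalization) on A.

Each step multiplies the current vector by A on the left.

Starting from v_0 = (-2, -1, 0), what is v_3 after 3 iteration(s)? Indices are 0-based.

v_3 = (14, -2, -20)

v_0 = (-2, -1, 0).
v_1 = A·v_0 = (-2, 0, -4).
v_2 = A·v_1 = (2, -10, -12).
v_3 = A·v_2 = (14, -2, -20).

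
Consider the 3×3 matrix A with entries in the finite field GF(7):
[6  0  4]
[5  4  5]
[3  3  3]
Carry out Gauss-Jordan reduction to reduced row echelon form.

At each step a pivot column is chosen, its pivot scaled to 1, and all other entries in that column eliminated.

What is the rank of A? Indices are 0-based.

rank = 3

step 1: normalize row 0 (÷6) = (1, 0, 3)
  row 1: subtract 5×row0 = (0, 4, 4)
  row 2: subtract 3×row0 = (0, 3, 1)
step 2: normalize row 1 (÷4) = (0, 1, 1)
  row 2: subtract 3×row1 = (0, 0, 5)
step 3: normalize row 2 (÷5) = (0, 0, 1)
  row 0: subtract 3×row2 = (1, 0, 0)
  row 1: subtract 1×row2 = (0, 1, 0)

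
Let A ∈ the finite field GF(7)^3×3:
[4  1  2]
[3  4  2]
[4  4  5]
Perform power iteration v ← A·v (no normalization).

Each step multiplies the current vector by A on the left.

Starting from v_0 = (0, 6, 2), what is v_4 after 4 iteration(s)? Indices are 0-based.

v_4 = (4, 5, 4)

v_0 = (0, 6, 2).
v_1 = A·v_0 = (3, 0, 6).
v_2 = A·v_1 = (3, 0, 0).
v_3 = A·v_2 = (5, 2, 5).
v_4 = A·v_3 = (4, 5, 4).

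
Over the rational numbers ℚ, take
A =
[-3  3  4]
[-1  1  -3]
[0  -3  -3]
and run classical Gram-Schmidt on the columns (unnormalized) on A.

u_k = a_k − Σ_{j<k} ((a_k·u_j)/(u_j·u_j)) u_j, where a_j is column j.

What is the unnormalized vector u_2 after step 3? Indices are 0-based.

u_2 = (13/10, -39/10, 0)

Step 1: u_0 = a_0 = (-3, -1, 0).
Step 2: u_1 = a_1 − (-1)·u_0 = (0, 0, -3).
Step 3: u_2 = a_2 − (-9/10)·u_0 − (1)·u_1 = (13/10, -39/10, 0).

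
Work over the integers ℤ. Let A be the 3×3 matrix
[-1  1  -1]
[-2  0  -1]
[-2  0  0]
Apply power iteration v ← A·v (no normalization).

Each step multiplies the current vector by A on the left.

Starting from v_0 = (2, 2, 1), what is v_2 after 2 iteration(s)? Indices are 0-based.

v_0 = (2, 2, 1).
v_1 = A·v_0 = (-1, -5, -4).
v_2 = A·v_1 = (0, 6, 2).

v_2 = (0, 6, 2)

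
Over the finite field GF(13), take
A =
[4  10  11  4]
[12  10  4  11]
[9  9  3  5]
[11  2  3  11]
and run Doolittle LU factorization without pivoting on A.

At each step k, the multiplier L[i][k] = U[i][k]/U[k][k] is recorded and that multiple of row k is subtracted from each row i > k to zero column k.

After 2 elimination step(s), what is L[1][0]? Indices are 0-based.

Step 1: pivot at (0,0) is 4.
  row1 ← row1 − (3)·row0  ⇒  L[1][0]=3, U row1=(0, 6, 10, 12)
  row2 ← row2 − (12)·row0  ⇒  L[2][0]=12, U row2=(0, 6, 1, 9)
  row3 ← row3 − (6)·row0  ⇒  L[3][0]=6, U row3=(0, 7, 2, 0)
Step 2: pivot at (1,1) is 6.
  row2 ← row2 − (1)·row1  ⇒  L[2][1]=1, U row2=(0, 0, 4, 10)
  row3 ← row3 − (12)·row1  ⇒  L[3][1]=12, U row3=(0, 0, 12, 12)

L[1][0] = 3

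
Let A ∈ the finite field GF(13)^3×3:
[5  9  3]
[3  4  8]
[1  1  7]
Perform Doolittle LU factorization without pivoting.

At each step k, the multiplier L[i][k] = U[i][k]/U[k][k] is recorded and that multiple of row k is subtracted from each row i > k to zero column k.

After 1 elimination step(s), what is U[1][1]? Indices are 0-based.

U[1][1] = 9

Step 1: pivot at (0,0) is 5.
  row1 ← row1 − (11)·row0  ⇒  L[1][0]=11, U row1=(0, 9, 1)
  row2 ← row2 − (8)·row0  ⇒  L[2][0]=8, U row2=(0, 7, 9)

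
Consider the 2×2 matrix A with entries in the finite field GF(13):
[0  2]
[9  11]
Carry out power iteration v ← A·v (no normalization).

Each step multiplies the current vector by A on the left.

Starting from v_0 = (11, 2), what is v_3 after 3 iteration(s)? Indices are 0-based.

v_3 = (4, 3)

v_0 = (11, 2).
v_1 = A·v_0 = (4, 4).
v_2 = A·v_1 = (8, 2).
v_3 = A·v_2 = (4, 3).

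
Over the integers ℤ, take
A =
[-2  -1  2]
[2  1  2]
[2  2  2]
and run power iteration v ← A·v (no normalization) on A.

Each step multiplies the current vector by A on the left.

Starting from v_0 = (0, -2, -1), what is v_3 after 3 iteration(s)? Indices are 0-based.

v_3 = (-8, -72, -88)

v_0 = (0, -2, -1).
v_1 = A·v_0 = (0, -4, -6).
v_2 = A·v_1 = (-8, -16, -20).
v_3 = A·v_2 = (-8, -72, -88).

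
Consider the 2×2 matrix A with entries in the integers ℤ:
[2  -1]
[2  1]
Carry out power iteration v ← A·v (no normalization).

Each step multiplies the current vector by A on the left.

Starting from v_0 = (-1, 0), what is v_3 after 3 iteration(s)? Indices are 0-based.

v_3 = (2, -10)

v_0 = (-1, 0).
v_1 = A·v_0 = (-2, -2).
v_2 = A·v_1 = (-2, -6).
v_3 = A·v_2 = (2, -10).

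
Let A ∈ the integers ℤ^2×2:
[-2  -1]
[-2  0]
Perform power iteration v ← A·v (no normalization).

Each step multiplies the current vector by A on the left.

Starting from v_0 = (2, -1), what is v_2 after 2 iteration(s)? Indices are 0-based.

v_2 = (10, 6)

v_0 = (2, -1).
v_1 = A·v_0 = (-3, -4).
v_2 = A·v_1 = (10, 6).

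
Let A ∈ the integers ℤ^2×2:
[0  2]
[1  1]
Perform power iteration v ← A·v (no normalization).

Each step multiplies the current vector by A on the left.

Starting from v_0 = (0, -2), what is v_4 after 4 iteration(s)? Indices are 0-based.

v_4 = (-20, -22)

v_0 = (0, -2).
v_1 = A·v_0 = (-4, -2).
v_2 = A·v_1 = (-4, -6).
v_3 = A·v_2 = (-12, -10).
v_4 = A·v_3 = (-20, -22).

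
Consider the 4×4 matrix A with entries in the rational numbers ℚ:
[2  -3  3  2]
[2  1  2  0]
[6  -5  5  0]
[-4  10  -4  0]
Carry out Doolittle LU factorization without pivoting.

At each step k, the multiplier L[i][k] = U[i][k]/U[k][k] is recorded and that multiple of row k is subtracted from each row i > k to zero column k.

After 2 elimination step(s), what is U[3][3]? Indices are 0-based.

k=0: U[0][0]=2
  eliminate (1,0): mult=1, new row 1: (0, 4, -1, -2); set L[1][0]=1
  eliminate (2,0): mult=3, new row 2: (0, 4, -4, -6); set L[2][0]=3
  eliminate (3,0): mult=-2, new row 3: (0, 4, 2, 4); set L[3][0]=-2
k=1: U[1][1]=4
  eliminate (2,1): mult=1, new row 2: (0, 0, -3, -4); set L[2][1]=1
  eliminate (3,1): mult=1, new row 3: (0, 0, 3, 6); set L[3][1]=1

U[3][3] = 6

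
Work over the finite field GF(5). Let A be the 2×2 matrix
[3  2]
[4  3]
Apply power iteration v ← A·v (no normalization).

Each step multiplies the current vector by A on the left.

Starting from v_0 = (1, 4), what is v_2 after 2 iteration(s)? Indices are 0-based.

v_2 = (0, 2)

v_0 = (1, 4).
v_1 = A·v_0 = (1, 1).
v_2 = A·v_1 = (0, 2).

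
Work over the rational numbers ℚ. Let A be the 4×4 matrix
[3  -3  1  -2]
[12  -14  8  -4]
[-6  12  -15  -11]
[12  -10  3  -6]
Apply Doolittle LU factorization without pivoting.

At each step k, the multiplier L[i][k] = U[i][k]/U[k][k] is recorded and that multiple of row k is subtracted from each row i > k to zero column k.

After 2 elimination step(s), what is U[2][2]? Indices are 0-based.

[col 0] pivot 3
  R1 -= 4*R0 → (0, -2, 4, 4)  (L[1][0] := 4)
  R2 -= -2*R0 → (0, 6, -13, -15)  (L[2][0] := -2)
  R3 -= 4*R0 → (0, 2, -1, 2)  (L[3][0] := 4)
[col 1] pivot -2
  R2 -= -3*R1 → (0, 0, -1, -3)  (L[2][1] := -3)
  R3 -= -1*R1 → (0, 0, 3, 6)  (L[3][1] := -1)

U[2][2] = -1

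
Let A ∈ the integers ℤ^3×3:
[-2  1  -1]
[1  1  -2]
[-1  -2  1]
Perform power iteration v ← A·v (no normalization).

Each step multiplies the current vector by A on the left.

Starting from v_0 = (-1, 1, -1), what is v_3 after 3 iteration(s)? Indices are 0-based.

v_0 = (-1, 1, -1).
v_1 = A·v_0 = (4, 2, -2).
v_2 = A·v_1 = (-4, 10, -10).
v_3 = A·v_2 = (28, 26, -26).

v_3 = (28, 26, -26)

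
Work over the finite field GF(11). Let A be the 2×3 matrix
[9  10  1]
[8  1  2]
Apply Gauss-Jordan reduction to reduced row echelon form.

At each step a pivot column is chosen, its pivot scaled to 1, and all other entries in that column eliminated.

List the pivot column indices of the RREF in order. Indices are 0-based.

pivot columns: 0, 1

pivot(0,0)=9: scale R0 → (1, 6, 5)
  clear (1,0): R1 −= (8)R0 → (0, 8, 6)
pivot(1,1)=8: scale R1 → (0, 1, 9)
  clear (0,1): R0 −= (6)R1 → (1, 0, 6)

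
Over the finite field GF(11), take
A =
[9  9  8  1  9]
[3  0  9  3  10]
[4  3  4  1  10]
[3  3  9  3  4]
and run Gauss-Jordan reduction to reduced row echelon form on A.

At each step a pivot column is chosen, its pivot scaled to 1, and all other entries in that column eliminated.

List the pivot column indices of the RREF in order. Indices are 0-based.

pivot columns: 0, 1, 2, 3

pivot(0,0)=9: scale R0 → (1, 1, 7, 5, 1)
  clear (1,0): R1 −= (3)R0 → (0, 8, 10, 10, 7)
  clear (2,0): R2 −= (4)R0 → (0, 10, 9, 3, 6)
  clear (3,0): R3 −= (3)R0 → (0, 0, 10, 10, 1)
pivot(1,1)=8: scale R1 → (0, 1, 4, 4, 5)
  clear (0,1): R0 −= (1)R1 → (1, 0, 3, 1, 7)
  clear (2,1): R2 −= (10)R1 → (0, 0, 2, 7, 0)
pivot(2,2)=2: scale R2 → (0, 0, 1, 9, 0)
  clear (0,2): R0 −= (3)R2 → (1, 0, 0, 7, 7)
  clear (1,2): R1 −= (4)R2 → (0, 1, 0, 1, 5)
  clear (3,2): R3 −= (10)R2 → (0, 0, 0, 8, 1)
pivot(3,3)=8: scale R3 → (0, 0, 0, 1, 7)
  clear (0,3): R0 −= (7)R3 → (1, 0, 0, 0, 2)
  clear (1,3): R1 −= (1)R3 → (0, 1, 0, 0, 9)
  clear (2,3): R2 −= (9)R3 → (0, 0, 1, 0, 3)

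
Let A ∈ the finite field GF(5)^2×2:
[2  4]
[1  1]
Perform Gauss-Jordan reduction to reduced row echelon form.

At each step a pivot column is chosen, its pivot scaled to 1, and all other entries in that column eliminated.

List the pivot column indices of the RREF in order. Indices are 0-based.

pivot columns: 0, 1

[1] R0 /= 2  ⇒  (1, 2)
     R1 -= 1·R0  ⇒  (0, 4)
[2] R1 /= 4  ⇒  (0, 1)
     R0 -= 2·R1  ⇒  (1, 0)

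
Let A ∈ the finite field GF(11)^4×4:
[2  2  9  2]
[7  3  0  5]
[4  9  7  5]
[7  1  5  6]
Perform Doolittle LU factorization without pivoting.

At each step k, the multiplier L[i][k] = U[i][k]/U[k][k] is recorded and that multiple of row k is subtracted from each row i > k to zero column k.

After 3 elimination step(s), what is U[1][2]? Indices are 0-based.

U[1][2] = 7

Step 1: pivot at (0,0) is 2.
  row1 ← row1 − (9)·row0  ⇒  L[1][0]=9, U row1=(0, 7, 7, 9)
  row2 ← row2 − (2)·row0  ⇒  L[2][0]=2, U row2=(0, 5, 0, 1)
  row3 ← row3 − (9)·row0  ⇒  L[3][0]=9, U row3=(0, 5, 1, 10)
Step 2: pivot at (1,1) is 7.
  row2 ← row2 − (7)·row1  ⇒  L[2][1]=7, U row2=(0, 0, 6, 4)
  row3 ← row3 − (7)·row1  ⇒  L[3][1]=7, U row3=(0, 0, 7, 2)
Step 3: pivot at (2,2) is 6.
  row3 ← row3 − (3)·row2  ⇒  L[3][2]=3, U row3=(0, 0, 0, 1)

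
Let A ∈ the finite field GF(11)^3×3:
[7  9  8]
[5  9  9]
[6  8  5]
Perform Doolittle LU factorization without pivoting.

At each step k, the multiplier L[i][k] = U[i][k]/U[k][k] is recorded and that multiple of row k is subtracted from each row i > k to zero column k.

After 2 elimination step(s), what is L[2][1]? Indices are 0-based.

L[2][1] = 5

k=0: U[0][0]=7
  eliminate (1,0): mult=7, new row 1: (0, 1, 8); set L[1][0]=7
  eliminate (2,0): mult=4, new row 2: (0, 5, 6); set L[2][0]=4
k=1: U[1][1]=1
  eliminate (2,1): mult=5, new row 2: (0, 0, 10); set L[2][1]=5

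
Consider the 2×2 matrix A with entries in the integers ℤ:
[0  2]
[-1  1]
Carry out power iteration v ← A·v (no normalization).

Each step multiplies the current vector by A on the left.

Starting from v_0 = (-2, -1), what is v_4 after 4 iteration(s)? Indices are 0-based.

v_0 = (-2, -1).
v_1 = A·v_0 = (-2, 1).
v_2 = A·v_1 = (2, 3).
v_3 = A·v_2 = (6, 1).
v_4 = A·v_3 = (2, -5).

v_4 = (2, -5)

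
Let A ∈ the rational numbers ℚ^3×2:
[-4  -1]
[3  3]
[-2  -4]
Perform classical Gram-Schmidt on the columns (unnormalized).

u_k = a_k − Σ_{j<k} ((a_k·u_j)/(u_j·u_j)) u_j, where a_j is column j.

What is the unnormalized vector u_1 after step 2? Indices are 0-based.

Step 1: u_0 = a_0 = (-4, 3, -2).
Step 2: u_1 = a_1 − (21/29)·u_0 = (55/29, 24/29, -74/29).

u_1 = (55/29, 24/29, -74/29)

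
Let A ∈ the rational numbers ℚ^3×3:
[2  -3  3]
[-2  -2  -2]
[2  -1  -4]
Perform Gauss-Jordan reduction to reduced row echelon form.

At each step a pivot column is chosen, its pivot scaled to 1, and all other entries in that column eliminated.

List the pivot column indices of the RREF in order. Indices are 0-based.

pivot columns: 0, 1, 2

pivot(0,0)=2: scale R0 → (1, -3/2, 3/2)
  clear (1,0): R1 −= (-2)R0 → (0, -5, 1)
  clear (2,0): R2 −= (2)R0 → (0, 2, -7)
pivot(1,1)=-5: scale R1 → (0, 1, -1/5)
  clear (0,1): R0 −= (-3/2)R1 → (1, 0, 6/5)
  clear (2,1): R2 −= (2)R1 → (0, 0, -33/5)
pivot(2,2)=-33/5: scale R2 → (0, 0, 1)
  clear (0,2): R0 −= (6/5)R2 → (1, 0, 0)
  clear (1,2): R1 −= (-1/5)R2 → (0, 1, 0)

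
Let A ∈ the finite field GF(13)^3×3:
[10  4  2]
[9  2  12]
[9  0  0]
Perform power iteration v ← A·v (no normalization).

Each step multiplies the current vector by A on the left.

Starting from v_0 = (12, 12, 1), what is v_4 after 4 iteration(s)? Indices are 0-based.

v_4 = (7, 2, 2)

v_0 = (12, 12, 1).
v_1 = A·v_0 = (1, 1, 4).
v_2 = A·v_1 = (9, 7, 9).
v_3 = A·v_2 = (6, 8, 3).
v_4 = A·v_3 = (7, 2, 2).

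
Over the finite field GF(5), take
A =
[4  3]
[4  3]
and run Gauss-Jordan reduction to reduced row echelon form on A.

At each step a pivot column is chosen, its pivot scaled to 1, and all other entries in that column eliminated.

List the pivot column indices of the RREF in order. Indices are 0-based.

step 1: normalize row 0 (÷4) = (1, 2)
  row 1: subtract 4×row0 = (0, 0)
skip col 1 (zero from row 1)

pivot columns: 0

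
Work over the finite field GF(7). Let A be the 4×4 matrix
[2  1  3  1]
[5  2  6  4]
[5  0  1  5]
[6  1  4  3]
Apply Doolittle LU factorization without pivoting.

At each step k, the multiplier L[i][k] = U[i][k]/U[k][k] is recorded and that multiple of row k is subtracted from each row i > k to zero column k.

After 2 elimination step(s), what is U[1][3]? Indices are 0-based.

U[1][3] = 5

k=0: U[0][0]=2
  eliminate (1,0): mult=6, new row 1: (0, 3, 2, 5); set L[1][0]=6
  eliminate (2,0): mult=6, new row 2: (0, 1, 4, 6); set L[2][0]=6
  eliminate (3,0): mult=3, new row 3: (0, 5, 2, 0); set L[3][0]=3
k=1: U[1][1]=3
  eliminate (2,1): mult=5, new row 2: (0, 0, 1, 2); set L[2][1]=5
  eliminate (3,1): mult=4, new row 3: (0, 0, 1, 1); set L[3][1]=4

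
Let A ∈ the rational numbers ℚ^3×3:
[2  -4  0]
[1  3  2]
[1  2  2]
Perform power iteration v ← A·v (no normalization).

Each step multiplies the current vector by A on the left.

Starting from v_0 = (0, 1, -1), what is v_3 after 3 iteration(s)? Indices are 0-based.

v_0 = (0, 1, -1).
v_1 = A·v_0 = (-4, 1, 0).
v_2 = A·v_1 = (-12, -1, -2).
v_3 = A·v_2 = (-20, -19, -18).

v_3 = (-20, -19, -18)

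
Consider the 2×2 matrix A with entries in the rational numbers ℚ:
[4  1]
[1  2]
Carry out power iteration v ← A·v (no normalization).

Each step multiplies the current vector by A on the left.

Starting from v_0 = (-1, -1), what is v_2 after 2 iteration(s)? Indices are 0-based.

v_0 = (-1, -1).
v_1 = A·v_0 = (-5, -3).
v_2 = A·v_1 = (-23, -11).

v_2 = (-23, -11)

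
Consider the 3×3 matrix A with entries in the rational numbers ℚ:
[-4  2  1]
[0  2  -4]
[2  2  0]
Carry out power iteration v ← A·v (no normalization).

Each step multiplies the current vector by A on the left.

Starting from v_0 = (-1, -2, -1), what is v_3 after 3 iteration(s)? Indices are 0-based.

v_3 = (54, 56, 44)

v_0 = (-1, -2, -1).
v_1 = A·v_0 = (-1, 0, -6).
v_2 = A·v_1 = (-2, 24, -2).
v_3 = A·v_2 = (54, 56, 44).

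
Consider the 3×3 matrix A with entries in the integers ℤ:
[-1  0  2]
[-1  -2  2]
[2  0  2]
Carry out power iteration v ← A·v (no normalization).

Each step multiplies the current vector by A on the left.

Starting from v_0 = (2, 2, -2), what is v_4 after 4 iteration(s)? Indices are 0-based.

v_0 = (2, 2, -2).
v_1 = A·v_0 = (-6, -10, 0).
v_2 = A·v_1 = (6, 26, -12).
v_3 = A·v_2 = (-30, -82, -12).
v_4 = A·v_3 = (6, 170, -84).

v_4 = (6, 170, -84)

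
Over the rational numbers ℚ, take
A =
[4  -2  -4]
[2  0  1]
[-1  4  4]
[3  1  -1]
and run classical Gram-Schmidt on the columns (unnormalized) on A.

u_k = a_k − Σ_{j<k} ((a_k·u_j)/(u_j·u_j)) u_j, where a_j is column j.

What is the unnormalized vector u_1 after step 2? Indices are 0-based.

Step 1: u_0 = a_0 = (4, 2, -1, 3).
Step 2: u_1 = a_1 − (-3/10)·u_0 = (-4/5, 3/5, 37/10, 19/10).

u_1 = (-4/5, 3/5, 37/10, 19/10)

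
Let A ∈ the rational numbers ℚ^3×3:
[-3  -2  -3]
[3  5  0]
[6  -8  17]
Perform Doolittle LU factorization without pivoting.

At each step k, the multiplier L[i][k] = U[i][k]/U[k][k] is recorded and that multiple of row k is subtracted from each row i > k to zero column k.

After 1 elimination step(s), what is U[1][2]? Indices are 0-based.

U[1][2] = -3

[col 0] pivot -3
  R1 -= -1*R0 → (0, 3, -3)  (L[1][0] := -1)
  R2 -= -2*R0 → (0, -12, 11)  (L[2][0] := -2)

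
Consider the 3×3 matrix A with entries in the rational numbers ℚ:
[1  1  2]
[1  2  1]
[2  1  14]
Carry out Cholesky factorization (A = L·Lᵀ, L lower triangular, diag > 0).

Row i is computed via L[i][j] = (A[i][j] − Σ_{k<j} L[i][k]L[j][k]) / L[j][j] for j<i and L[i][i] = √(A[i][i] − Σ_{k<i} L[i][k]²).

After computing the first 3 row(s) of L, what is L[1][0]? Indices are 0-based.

L[1][0] = 1

Step 1: L[0][0] = √(1) = 1.
  L[1][0] = (1) / L[0][0] = 1.
Step 2: L[1][1] = √(1) = 1.
  L[2][0] = (2) / L[0][0] = 2.
  L[2][1] = (-1) / L[1][1] = -1.
Step 3: L[2][2] = √(9) = 3.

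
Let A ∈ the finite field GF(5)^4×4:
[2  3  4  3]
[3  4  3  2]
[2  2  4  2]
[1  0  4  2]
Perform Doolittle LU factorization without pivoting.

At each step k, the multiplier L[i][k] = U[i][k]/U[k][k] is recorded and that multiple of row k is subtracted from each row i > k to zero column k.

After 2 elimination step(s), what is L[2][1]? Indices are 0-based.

[col 0] pivot 2
  R1 -= 4*R0 → (0, 2, 2, 0)  (L[1][0] := 4)
  R2 -= 1*R0 → (0, 4, 0, 4)  (L[2][0] := 1)
  R3 -= 3*R0 → (0, 1, 2, 3)  (L[3][0] := 3)
[col 1] pivot 2
  R2 -= 2*R1 → (0, 0, 1, 4)  (L[2][1] := 2)
  R3 -= 3*R1 → (0, 0, 1, 3)  (L[3][1] := 3)

L[2][1] = 2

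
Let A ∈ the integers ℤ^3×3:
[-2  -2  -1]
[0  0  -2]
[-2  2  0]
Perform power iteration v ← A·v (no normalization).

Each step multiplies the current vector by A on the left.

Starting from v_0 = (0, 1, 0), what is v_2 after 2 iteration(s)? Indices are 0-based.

v_2 = (2, -4, 4)

v_0 = (0, 1, 0).
v_1 = A·v_0 = (-2, 0, 2).
v_2 = A·v_1 = (2, -4, 4).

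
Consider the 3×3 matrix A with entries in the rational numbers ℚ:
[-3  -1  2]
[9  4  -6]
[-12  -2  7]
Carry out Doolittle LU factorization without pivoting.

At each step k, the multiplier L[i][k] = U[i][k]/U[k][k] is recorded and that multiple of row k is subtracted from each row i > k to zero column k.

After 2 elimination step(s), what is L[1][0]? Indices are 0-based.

L[1][0] = -3

[col 0] pivot -3
  R1 -= -3*R0 → (0, 1, 0)  (L[1][0] := -3)
  R2 -= 4*R0 → (0, 2, -1)  (L[2][0] := 4)
[col 1] pivot 1
  R2 -= 2*R1 → (0, 0, -1)  (L[2][1] := 2)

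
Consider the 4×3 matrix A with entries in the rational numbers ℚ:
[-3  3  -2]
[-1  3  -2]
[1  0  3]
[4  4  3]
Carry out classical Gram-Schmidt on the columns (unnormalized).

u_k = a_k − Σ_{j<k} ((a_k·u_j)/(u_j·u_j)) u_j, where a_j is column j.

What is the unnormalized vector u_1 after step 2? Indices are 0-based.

Step 1: u_0 = a_0 = (-3, -1, 1, 4).
Step 2: u_1 = a_1 − (4/27)·u_0 = (31/9, 85/27, -4/27, 92/27).

u_1 = (31/9, 85/27, -4/27, 92/27)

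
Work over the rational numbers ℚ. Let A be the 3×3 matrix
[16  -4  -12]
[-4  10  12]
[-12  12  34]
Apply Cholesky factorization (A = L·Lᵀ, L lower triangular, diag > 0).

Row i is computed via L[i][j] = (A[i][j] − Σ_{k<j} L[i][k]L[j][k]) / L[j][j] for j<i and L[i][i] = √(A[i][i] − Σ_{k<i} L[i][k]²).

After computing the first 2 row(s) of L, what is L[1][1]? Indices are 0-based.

L[1][1] = 3

Step 1: L[0][0] = √(16) = 4.
  L[1][0] = (-4) / L[0][0] = -1.
Step 2: L[1][1] = √(9) = 3.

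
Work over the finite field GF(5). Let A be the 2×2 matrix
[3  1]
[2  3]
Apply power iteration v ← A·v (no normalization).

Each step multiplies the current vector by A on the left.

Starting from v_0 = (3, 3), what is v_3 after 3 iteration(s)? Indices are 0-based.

v_3 = (2, 4)

v_0 = (3, 3).
v_1 = A·v_0 = (2, 0).
v_2 = A·v_1 = (1, 4).
v_3 = A·v_2 = (2, 4).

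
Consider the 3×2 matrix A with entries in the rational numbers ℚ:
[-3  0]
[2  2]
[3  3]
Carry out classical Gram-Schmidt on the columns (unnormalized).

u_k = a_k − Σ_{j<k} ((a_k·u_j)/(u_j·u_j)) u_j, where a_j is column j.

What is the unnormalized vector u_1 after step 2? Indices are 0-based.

u_1 = (39/22, 9/11, 27/22)

Step 1: u_0 = a_0 = (-3, 2, 3).
Step 2: u_1 = a_1 − (13/22)·u_0 = (39/22, 9/11, 27/22).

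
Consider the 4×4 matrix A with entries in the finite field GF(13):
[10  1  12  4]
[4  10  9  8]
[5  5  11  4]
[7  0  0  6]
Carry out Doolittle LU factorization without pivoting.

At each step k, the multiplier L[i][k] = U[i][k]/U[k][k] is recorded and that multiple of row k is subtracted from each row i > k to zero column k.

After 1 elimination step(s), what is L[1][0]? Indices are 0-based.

Step 1: pivot at (0,0) is 10.
  row1 ← row1 − (3)·row0  ⇒  L[1][0]=3, U row1=(0, 7, 12, 9)
  row2 ← row2 − (7)·row0  ⇒  L[2][0]=7, U row2=(0, 11, 5, 2)
  row3 ← row3 − (2)·row0  ⇒  L[3][0]=2, U row3=(0, 11, 2, 11)

L[1][0] = 3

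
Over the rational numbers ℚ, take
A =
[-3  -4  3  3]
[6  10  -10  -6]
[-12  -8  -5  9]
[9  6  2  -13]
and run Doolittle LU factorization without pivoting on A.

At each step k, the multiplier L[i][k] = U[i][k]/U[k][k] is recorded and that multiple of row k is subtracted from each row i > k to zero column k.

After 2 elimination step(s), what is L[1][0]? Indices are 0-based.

L[1][0] = -2

k=0: U[0][0]=-3
  eliminate (1,0): mult=-2, new row 1: (0, 2, -4, 0); set L[1][0]=-2
  eliminate (2,0): mult=4, new row 2: (0, 8, -17, -3); set L[2][0]=4
  eliminate (3,0): mult=-3, new row 3: (0, -6, 11, -4); set L[3][0]=-3
k=1: U[1][1]=2
  eliminate (2,1): mult=4, new row 2: (0, 0, -1, -3); set L[2][1]=4
  eliminate (3,1): mult=-3, new row 3: (0, 0, -1, -4); set L[3][1]=-3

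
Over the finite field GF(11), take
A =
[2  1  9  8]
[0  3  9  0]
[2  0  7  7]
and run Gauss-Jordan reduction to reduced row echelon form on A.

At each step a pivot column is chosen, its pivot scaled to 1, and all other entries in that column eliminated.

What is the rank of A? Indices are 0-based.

rank = 3

step 1: normalize row 0 (÷2) = (1, 6, 10, 4)
  row 2: subtract 2×row0 = (0, 10, 9, 10)
step 2: normalize row 1 (÷3) = (0, 1, 3, 0)
  row 0: subtract 6×row1 = (1, 0, 3, 4)
  row 2: subtract 10×row1 = (0, 0, 1, 10)
step 3: normalize row 2 (÷1) = (0, 0, 1, 10)
  row 0: subtract 3×row2 = (1, 0, 0, 7)
  row 1: subtract 3×row2 = (0, 1, 0, 3)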